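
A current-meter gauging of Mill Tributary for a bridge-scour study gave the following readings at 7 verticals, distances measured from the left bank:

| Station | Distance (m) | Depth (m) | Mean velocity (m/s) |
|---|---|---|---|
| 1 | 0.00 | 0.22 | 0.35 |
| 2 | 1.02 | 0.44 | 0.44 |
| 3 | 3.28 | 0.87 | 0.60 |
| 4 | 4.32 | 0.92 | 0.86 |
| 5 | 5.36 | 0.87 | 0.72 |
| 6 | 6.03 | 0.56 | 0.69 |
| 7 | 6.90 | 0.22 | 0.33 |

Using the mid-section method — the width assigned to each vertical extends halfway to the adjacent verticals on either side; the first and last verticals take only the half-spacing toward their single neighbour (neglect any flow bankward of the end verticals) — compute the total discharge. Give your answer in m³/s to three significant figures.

2.91 m³/s

w_1 = (1.02 − 0.00)/2 = 0.51 m; q_1 = 0.35 × 0.22 × 0.51 = 0.03927 m³/s
w_2 = (3.28 − 0.00)/2 = 1.64 m; q_2 = 0.44 × 0.44 × 1.64 = 0.3175 m³/s
w_3 = (4.32 − 1.02)/2 = 1.65 m; q_3 = 0.60 × 0.87 × 1.65 = 0.8613 m³/s
w_4 = (5.36 − 3.28)/2 = 1.04 m; q_4 = 0.86 × 0.92 × 1.04 = 0.8228 m³/s
w_5 = (6.03 − 4.32)/2 = 0.855 m; q_5 = 0.72 × 0.87 × 0.855 = 0.5356 m³/s
w_6 = (6.90 − 5.36)/2 = 0.77 m; q_6 = 0.69 × 0.56 × 0.77 = 0.2975 m³/s
w_7 = (6.90 − 6.03)/2 = 0.435 m; q_7 = 0.33 × 0.22 × 0.435 = 0.03158 m³/s
Q = Σ qᵢ = 2.906 m³/s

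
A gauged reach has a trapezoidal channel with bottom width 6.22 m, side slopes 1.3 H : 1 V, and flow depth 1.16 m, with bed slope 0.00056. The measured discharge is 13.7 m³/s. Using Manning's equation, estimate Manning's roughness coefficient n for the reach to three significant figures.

A = (b + z·y)·y = (6.22 + 1.3×1.16)×1.16 = 8.964 m²
P = b + 2y√(1+z²) = 6.22 + 2×1.16×√(1+1.3²) = 10.03 m
R = A/P = 8.964/10.03 = 0.8942 m
n = (1/Q)·A·R^(2/3)·S^(1/2) = (1/13.7) × 8.964 × 0.9282 × 0.02366 = 0.01437

0.0144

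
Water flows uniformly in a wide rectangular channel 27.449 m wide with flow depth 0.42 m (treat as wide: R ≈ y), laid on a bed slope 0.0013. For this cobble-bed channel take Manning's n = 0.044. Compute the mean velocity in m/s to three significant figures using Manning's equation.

0.460 m/s

A = b·y = 27.449 × 0.42 = 11.53 m²
Wide channel: R ≈ y = 0.42 m
Q = (1/n)·A·R^(2/3)·S^(1/2) = (1/0.044) × 11.53 × 0.4200^(2/3) × 0.0013^(1/2) = 5.298 m³/s
V = Q/A = 5.298/11.53 = 0.4596 m/s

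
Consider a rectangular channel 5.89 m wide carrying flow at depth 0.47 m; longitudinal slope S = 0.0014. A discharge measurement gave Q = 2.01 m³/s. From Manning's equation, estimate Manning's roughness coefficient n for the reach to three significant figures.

A = b·y = 5.89 × 0.47 = 2.768 m²
P = b + 2y = 5.89 + 2×0.47 = 6.830 m
R = A/P = 2.768/6.830 = 0.4053 m
n = (1/Q)·A·R^(2/3)·S^(1/2) = (1/2.01) × 2.768 × 0.5477 × 0.03742 = 0.02822

0.0282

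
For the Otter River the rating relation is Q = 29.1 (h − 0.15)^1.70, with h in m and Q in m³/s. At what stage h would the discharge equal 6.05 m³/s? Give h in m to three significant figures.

h − h₀ = (Q/C)^(1/b) = (6.05/29.1)^(1/1.70) = 0.3970 m
h = 0.15 + 0.3970 = 0.5470 m

0.547 m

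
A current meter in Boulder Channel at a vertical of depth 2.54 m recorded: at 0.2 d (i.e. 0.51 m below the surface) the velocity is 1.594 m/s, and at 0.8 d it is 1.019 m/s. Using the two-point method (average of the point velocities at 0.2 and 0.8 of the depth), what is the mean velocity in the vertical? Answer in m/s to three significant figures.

1.31 m/s

v̄ = (1.594 + 1.019) / 2 = 1.307 m/s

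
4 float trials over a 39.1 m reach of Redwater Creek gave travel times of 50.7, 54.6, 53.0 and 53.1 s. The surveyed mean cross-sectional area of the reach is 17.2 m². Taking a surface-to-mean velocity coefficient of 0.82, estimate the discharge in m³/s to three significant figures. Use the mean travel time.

t̄ = (50.7 + 54.6 + 53.0 + 53.1) / 4 = 52.85 s
v_surface = L / t̄ = 39.1 / 52.85 = 0.7398 m/s
v_mean = 0.82 × 0.7398 = 0.6067 m/s
Q = A × v_mean = 17.2 × 0.6067 = 10.43 m³/s

10.4 m³/s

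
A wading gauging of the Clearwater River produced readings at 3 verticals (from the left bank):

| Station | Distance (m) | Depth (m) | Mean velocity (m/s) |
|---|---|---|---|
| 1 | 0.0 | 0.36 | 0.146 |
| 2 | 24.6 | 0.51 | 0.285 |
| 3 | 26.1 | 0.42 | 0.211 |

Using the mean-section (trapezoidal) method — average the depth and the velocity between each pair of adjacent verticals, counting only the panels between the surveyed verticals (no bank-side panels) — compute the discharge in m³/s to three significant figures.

Panel 1-2: Δb = 24.6 m, d̄ = (0.36+0.51)/2 = 0.435, v̄ = (0.146+0.285)/2 = 0.2155 → q = 24.6×0.435×0.2155 = 2.306 m³/s
Panel 2-3: Δb = 1.5 m, d̄ = (0.51+0.42)/2 = 0.465, v̄ = (0.285+0.211)/2 = 0.248 → q = 1.5×0.465×0.248 = 0.1730 m³/s
Q = Σ q = 2.479 m³/s

2.48 m³/s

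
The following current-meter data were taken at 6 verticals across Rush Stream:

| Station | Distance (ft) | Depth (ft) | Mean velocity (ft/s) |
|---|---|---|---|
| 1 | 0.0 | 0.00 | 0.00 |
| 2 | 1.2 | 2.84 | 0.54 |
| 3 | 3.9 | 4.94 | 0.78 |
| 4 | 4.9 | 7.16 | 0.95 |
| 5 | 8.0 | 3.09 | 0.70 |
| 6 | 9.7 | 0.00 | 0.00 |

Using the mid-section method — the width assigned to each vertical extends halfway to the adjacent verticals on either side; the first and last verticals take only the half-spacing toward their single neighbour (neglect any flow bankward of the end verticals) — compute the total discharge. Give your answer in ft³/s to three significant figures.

29.3 ft³/s

w_2 = (3.9 − 0.0)/2 = 1.95 ft; q_2 = 0.54 × 2.84 × 1.95 = 2.991 ft³/s
w_3 = (4.9 − 1.2)/2 = 1.85 ft; q_3 = 0.78 × 4.94 × 1.85 = 7.128 ft³/s
w_4 = (8.0 − 3.9)/2 = 2.05 ft; q_4 = 0.95 × 7.16 × 2.05 = 13.94 ft³/s
w_5 = (9.7 − 4.9)/2 = 2.4 ft; q_5 = 0.70 × 3.09 × 2.4 = 5.191 ft³/s
Stations 1, 6 contribute zero (depth or velocity is 0).
Q = Σ qᵢ = 29.25 ft³/s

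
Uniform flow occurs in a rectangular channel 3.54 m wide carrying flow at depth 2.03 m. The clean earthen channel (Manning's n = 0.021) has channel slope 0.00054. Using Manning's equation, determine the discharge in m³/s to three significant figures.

A = b·y = 3.54 × 2.03 = 7.186 m²
P = b + 2y = 3.54 + 2×2.03 = 7.600 m
R = A/P = 7.186/7.600 = 0.9456 m
Q = (1/n)·A·R^(2/3)·S^(1/2) = (1/0.021) × 7.186 × 0.9456^(2/3) × 0.00054^(1/2) = 7.661 m³/s

7.66 m³/s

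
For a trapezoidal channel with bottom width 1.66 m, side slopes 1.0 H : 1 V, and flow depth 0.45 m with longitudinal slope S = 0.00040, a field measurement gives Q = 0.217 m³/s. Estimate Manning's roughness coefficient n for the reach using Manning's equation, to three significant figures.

A = (b + z·y)·y = (1.66 + 1.0×0.45)×0.45 = 0.9495 m²
P = b + 2y√(1+z²) = 1.66 + 2×0.45×√(1+1.0²) = 2.933 m
R = A/P = 0.9495/2.933 = 0.3238 m
n = (1/Q)·A·R^(2/3)·S^(1/2) = (1/0.217) × 0.9495 × 0.4715 × 0.02000 = 0.04126

0.0413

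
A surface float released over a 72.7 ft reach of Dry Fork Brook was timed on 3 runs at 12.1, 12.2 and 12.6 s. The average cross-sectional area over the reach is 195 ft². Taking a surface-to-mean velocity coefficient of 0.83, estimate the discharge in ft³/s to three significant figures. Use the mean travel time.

t̄ = (12.1 + 12.2 + 12.6) / 3 = 12.3 s
v_surface = L / t̄ = 72.7 / 12.3 = 5.911 ft/s
v_mean = 0.83 × 5.911 = 4.906 ft/s
Q = A × v_mean = 195 × 4.906 = 956.6 ft³/s

957 ft³/s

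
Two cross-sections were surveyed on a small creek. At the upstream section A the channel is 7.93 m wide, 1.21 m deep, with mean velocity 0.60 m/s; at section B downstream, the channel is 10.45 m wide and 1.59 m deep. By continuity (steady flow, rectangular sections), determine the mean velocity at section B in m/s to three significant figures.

Q = A₁V₁ = (7.93×1.21) × 0.60 = 5.757 m³/s
A₂ = 10.45 × 1.59 = 16.62 m²
V₂ = Q/A₂ = 5.757/16.62 = 0.3465 m/s

0.346 m/s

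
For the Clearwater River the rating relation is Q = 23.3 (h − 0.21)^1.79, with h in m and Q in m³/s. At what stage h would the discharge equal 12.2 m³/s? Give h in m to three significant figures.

0.907 m

h − h₀ = (Q/C)^(1/b) = (12.2/23.3)^(1/1.79) = 0.6967 m
h = 0.21 + 0.6967 = 0.9067 m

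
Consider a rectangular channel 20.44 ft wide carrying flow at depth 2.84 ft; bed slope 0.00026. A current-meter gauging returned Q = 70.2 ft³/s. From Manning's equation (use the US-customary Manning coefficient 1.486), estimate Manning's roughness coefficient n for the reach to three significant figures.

0.0337

A = b·y = 20.44 × 2.84 = 58.05 ft²
P = b + 2y = 20.44 + 2×2.84 = 26.12 ft
R = A/P = 58.05/26.12 = 2.222 ft
n = (1.486/Q)·A·R^(2/3)·S^(1/2) = (1.486/70.2) × 58.05 × 1.703 × 0.01612 = 0.03374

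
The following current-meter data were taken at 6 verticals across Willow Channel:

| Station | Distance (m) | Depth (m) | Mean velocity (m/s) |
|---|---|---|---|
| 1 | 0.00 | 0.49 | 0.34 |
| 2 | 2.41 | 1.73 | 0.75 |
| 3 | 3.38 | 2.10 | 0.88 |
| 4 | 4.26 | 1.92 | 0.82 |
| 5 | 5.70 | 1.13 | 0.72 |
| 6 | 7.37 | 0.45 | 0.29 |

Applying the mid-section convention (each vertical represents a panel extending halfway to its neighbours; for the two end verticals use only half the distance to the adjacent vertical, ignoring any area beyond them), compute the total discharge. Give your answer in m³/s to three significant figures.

w_1 = (2.41 − 0.00)/2 = 1.205 m; q_1 = 0.34 × 0.49 × 1.205 = 0.2008 m³/s
w_2 = (3.38 − 0.00)/2 = 1.69 m; q_2 = 0.75 × 1.73 × 1.69 = 2.193 m³/s
w_3 = (4.26 − 2.41)/2 = 0.925 m; q_3 = 0.88 × 2.10 × 0.925 = 1.709 m³/s
w_4 = (5.70 − 3.38)/2 = 1.16 m; q_4 = 0.82 × 1.92 × 1.16 = 1.826 m³/s
w_5 = (7.37 − 4.26)/2 = 1.555 m; q_5 = 0.72 × 1.13 × 1.555 = 1.265 m³/s
w_6 = (7.37 − 5.70)/2 = 0.835 m; q_6 = 0.29 × 0.45 × 0.835 = 0.1090 m³/s
Q = Σ qᵢ = 7.303 m³/s

7.30 m³/s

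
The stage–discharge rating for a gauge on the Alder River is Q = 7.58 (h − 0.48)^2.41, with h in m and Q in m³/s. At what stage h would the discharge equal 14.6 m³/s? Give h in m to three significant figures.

h − h₀ = (Q/C)^(1/b) = (14.6/7.58)^(1/2.41) = 1.313 m
h = 0.48 + 1.313 = 1.793 m

1.79 m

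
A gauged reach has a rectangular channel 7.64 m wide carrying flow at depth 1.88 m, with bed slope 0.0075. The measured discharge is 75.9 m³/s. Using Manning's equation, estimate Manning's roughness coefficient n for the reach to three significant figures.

0.0191

A = b·y = 7.64 × 1.88 = 14.36 m²
P = b + 2y = 7.64 + 2×1.88 = 11.40 m
R = A/P = 14.36/11.40 = 1.260 m
n = (1/Q)·A·R^(2/3)·S^(1/2) = (1/75.9) × 14.36 × 1.167 × 0.08660 = 0.01912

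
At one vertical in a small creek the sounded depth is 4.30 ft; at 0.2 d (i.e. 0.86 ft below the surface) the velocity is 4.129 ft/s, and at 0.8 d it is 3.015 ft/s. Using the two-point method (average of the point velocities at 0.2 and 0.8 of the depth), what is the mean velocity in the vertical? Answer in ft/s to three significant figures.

v̄ = (4.129 + 3.015) / 2 = 3.572 ft/s

3.57 ft/s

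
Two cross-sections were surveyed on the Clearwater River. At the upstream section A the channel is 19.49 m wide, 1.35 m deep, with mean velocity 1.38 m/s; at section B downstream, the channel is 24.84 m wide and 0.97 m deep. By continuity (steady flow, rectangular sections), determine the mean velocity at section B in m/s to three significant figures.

Q = A₁V₁ = (19.49×1.35) × 1.38 = 36.31 m³/s
A₂ = 24.84 × 0.97 = 24.09 m²
V₂ = Q/A₂ = 36.31/24.09 = 1.507 m/s

1.51 m/s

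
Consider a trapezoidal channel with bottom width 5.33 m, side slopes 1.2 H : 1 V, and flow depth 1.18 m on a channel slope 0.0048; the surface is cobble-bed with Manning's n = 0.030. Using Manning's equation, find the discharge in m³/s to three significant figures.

A = (b + z·y)·y = (5.33 + 1.2×1.18)×1.18 = 7.960 m²
P = b + 2y√(1+z²) = 5.33 + 2×1.18×√(1+1.2²) = 9.016 m
R = A/P = 7.960/9.016 = 0.8829 m
Q = (1/n)·A·R^(2/3)·S^(1/2) = (1/0.030) × 7.960 × 0.8829^(2/3) × 0.0048^(1/2) = 16.92 m³/s

16.9 m³/s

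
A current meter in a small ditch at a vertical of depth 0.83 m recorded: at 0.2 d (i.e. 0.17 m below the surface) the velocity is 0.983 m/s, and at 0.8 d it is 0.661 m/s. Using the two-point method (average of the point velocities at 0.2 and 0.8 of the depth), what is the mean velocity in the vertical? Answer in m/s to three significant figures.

v̄ = (0.983 + 0.661) / 2 = 0.8220 m/s

0.822 m/s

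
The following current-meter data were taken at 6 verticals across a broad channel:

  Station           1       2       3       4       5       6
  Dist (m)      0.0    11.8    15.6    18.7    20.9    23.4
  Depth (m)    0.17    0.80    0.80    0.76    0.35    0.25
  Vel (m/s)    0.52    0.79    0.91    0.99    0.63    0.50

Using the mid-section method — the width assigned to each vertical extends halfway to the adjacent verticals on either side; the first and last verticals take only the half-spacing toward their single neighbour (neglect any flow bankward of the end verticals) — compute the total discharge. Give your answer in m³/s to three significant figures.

10.6 m³/s

w_1 = (11.8 − 0.0)/2 = 5.9 m; q_1 = 0.52 × 0.17 × 5.9 = 0.5216 m³/s
w_2 = (15.6 − 0.0)/2 = 7.8 m; q_2 = 0.79 × 0.80 × 7.8 = 4.930 m³/s
w_3 = (18.7 − 11.8)/2 = 3.45 m; q_3 = 0.91 × 0.80 × 3.45 = 2.512 m³/s
w_4 = (20.9 − 15.6)/2 = 2.65 m; q_4 = 0.99 × 0.76 × 2.65 = 1.994 m³/s
w_5 = (23.4 − 18.7)/2 = 2.35 m; q_5 = 0.63 × 0.35 × 2.35 = 0.5182 m³/s
w_6 = (23.4 − 20.9)/2 = 1.25 m; q_6 = 0.50 × 0.25 × 1.25 = 0.1563 m³/s
Q = Σ qᵢ = 10.63 m³/s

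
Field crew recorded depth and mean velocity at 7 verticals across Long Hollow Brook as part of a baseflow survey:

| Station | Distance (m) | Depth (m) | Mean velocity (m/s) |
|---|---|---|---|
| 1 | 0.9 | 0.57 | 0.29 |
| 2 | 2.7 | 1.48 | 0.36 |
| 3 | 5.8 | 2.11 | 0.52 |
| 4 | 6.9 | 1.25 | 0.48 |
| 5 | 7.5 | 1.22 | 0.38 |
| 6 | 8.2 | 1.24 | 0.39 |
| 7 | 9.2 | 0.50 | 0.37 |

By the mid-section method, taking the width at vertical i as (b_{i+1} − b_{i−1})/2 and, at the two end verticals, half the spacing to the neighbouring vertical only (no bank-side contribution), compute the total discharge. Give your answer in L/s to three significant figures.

w_1 = (2.7 − 0.9)/2 = 0.9 m; q_1 = 0.29 × 0.57 × 0.9 = 0.1488 m³/s
w_2 = (5.8 − 0.9)/2 = 2.45 m; q_2 = 0.36 × 1.48 × 2.45 = 1.305 m³/s
w_3 = (6.9 − 2.7)/2 = 2.1 m; q_3 = 0.52 × 2.11 × 2.1 = 2.304 m³/s
w_4 = (7.5 − 5.8)/2 = 0.85 m; q_4 = 0.48 × 1.25 × 0.85 = 0.5100 m³/s
w_5 = (8.2 − 6.9)/2 = 0.65 m; q_5 = 0.38 × 1.22 × 0.65 = 0.3013 m³/s
w_6 = (9.2 − 7.5)/2 = 0.85 m; q_6 = 0.39 × 1.24 × 0.85 = 0.4111 m³/s
w_7 = (9.2 − 8.2)/2 = 0.5 m; q_7 = 0.37 × 0.50 × 0.5 = 0.09250 m³/s
Q = Σ qᵢ = 5.073 m³/s
= 5.073 × 1000 = 5073 L/s

5070 L/s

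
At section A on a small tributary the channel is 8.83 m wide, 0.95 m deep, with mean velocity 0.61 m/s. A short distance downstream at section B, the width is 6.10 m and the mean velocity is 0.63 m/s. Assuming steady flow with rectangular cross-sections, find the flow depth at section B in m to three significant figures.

Q = A₁V₁ = (8.83×0.95) × 0.61 = 5.117 m³/s
d₂ = Q/(b₂ V₂) = 5.117/(6.10×0.63) = 1.332 m

1.33 m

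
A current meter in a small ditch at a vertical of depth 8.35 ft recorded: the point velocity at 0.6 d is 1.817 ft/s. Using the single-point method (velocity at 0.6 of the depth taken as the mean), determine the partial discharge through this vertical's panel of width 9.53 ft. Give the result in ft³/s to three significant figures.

v̄ = v₀.₆ = 1.817 ft/s
q = v̄ × d × w = 1.817 × 8.35 × 9.53 = 144.6 ft³/s

145 ft³/s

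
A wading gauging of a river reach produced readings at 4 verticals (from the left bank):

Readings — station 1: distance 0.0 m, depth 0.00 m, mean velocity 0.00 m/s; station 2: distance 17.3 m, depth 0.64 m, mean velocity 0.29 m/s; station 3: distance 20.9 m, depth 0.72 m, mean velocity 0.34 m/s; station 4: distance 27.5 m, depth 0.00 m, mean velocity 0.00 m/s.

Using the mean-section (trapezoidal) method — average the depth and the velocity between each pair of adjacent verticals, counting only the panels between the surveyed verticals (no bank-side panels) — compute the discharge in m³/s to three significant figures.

1.98 m³/s

Panel 1-2: Δb = 17.3 m, d̄ = (0.00+0.64)/2 = 0.32, v̄ = (0.00+0.29)/2 = 0.145 → q = 17.3×0.32×0.145 = 0.8027 m³/s
Panel 2-3: Δb = 3.6 m, d̄ = (0.64+0.72)/2 = 0.68, v̄ = (0.29+0.34)/2 = 0.315 → q = 3.6×0.68×0.315 = 0.7711 m³/s
Panel 3-4: Δb = 6.6 m, d̄ = (0.72+0.00)/2 = 0.36, v̄ = (0.34+0.00)/2 = 0.17 → q = 6.6×0.36×0.17 = 0.4039 m³/s
Q = Σ q = 1.978 m³/s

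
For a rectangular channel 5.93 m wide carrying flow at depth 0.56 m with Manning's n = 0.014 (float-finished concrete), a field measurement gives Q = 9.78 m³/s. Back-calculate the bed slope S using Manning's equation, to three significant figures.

0.00464

A = b·y = 5.93 × 0.56 = 3.321 m²
P = b + 2y = 5.93 + 2×0.56 = 7.050 m
R = A/P = 3.321/7.050 = 0.4710 m
S = (Q·n / (1·A·R^(2/3)))² = (9.78×0.014 / (1×3.321×0.6054))² = 0.004638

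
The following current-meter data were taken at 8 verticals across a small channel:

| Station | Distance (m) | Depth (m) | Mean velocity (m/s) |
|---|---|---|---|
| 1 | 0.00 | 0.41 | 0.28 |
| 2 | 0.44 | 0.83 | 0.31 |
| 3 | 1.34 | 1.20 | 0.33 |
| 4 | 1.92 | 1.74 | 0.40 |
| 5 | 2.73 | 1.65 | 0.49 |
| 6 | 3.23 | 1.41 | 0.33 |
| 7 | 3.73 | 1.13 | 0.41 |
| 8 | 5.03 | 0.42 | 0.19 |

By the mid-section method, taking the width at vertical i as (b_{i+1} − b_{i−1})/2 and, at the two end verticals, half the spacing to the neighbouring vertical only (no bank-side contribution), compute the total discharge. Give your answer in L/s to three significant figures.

2210 L/s

w_1 = (0.44 − 0.00)/2 = 0.22 m; q_1 = 0.28 × 0.41 × 0.22 = 0.02526 m³/s
w_2 = (1.34 − 0.00)/2 = 0.67 m; q_2 = 0.31 × 0.83 × 0.67 = 0.1724 m³/s
w_3 = (1.92 − 0.44)/2 = 0.74 m; q_3 = 0.33 × 1.20 × 0.74 = 0.2930 m³/s
w_4 = (2.73 − 1.34)/2 = 0.695 m; q_4 = 0.40 × 1.74 × 0.695 = 0.4837 m³/s
w_5 = (3.23 − 1.92)/2 = 0.655 m; q_5 = 0.49 × 1.65 × 0.655 = 0.5296 m³/s
w_6 = (3.73 − 2.73)/2 = 0.5 m; q_6 = 0.33 × 1.41 × 0.5 = 0.2327 m³/s
w_7 = (5.03 − 3.23)/2 = 0.9 m; q_7 = 0.41 × 1.13 × 0.9 = 0.4170 m³/s
w_8 = (5.03 − 3.73)/2 = 0.65 m; q_8 = 0.19 × 0.42 × 0.65 = 0.05187 m³/s
Q = Σ qᵢ = 2.205 m³/s
= 2.205 × 1000 = 2205 L/s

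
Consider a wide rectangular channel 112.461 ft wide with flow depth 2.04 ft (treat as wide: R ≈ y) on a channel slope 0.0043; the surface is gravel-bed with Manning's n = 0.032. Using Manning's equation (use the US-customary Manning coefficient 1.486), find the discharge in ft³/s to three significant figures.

A = b·y = 112.461 × 2.04 = 229.4 ft²
Wide channel: R ≈ y = 2.04 ft
Q = (1.486/n)·A·R^(2/3)·S^(1/2) = (1.486/0.032) × 229.4 × 2.040^(2/3) × 0.0043^(1/2) = 1124 ft³/s

1120 ft³/s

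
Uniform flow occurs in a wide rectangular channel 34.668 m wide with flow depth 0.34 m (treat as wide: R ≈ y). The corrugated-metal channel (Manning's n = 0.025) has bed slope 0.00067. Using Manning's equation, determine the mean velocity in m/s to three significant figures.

0.504 m/s

A = b·y = 34.668 × 0.34 = 11.79 m²
Wide channel: R ≈ y = 0.34 m
Q = (1/n)·A·R^(2/3)·S^(1/2) = (1/0.025) × 11.79 × 0.3400^(2/3) × 0.00067^(1/2) = 5.945 m³/s
V = Q/A = 5.945/11.79 = 0.5044 m/s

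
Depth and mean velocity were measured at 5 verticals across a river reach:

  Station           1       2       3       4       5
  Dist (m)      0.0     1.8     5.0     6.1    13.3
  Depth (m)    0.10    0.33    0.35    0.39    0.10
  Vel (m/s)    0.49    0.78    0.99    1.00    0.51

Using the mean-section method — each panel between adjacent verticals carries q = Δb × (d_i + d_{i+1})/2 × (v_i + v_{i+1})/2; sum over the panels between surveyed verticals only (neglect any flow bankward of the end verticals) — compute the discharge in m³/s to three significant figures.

Panel 1-2: Δb = 1.8 m, d̄ = (0.10+0.33)/2 = 0.215, v̄ = (0.49+0.78)/2 = 0.635 → q = 1.8×0.215×0.635 = 0.2457 m³/s
Panel 2-3: Δb = 3.2 m, d̄ = (0.33+0.35)/2 = 0.34, v̄ = (0.78+0.99)/2 = 0.885 → q = 3.2×0.34×0.885 = 0.9629 m³/s
Panel 3-4: Δb = 1.1 m, d̄ = (0.35+0.39)/2 = 0.37, v̄ = (0.99+1.00)/2 = 0.995 → q = 1.1×0.37×0.995 = 0.4050 m³/s
Panel 4-5: Δb = 7.2 m, d̄ = (0.39+0.10)/2 = 0.245, v̄ = (1.00+0.51)/2 = 0.755 → q = 7.2×0.245×0.755 = 1.332 m³/s
Q = Σ q = 2.945 m³/s

2.95 m³/s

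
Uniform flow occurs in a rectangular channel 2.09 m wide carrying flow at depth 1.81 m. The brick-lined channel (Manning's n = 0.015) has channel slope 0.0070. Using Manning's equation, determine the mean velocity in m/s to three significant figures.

A = b·y = 2.09 × 1.81 = 3.783 m²
P = b + 2y = 2.09 + 2×1.81 = 5.710 m
R = A/P = 3.783/5.710 = 0.6625 m
Q = (1/n)·A·R^(2/3)·S^(1/2) = (1/0.015) × 3.783 × 0.6625^(2/3) × 0.0070^(1/2) = 16.04 m³/s
V = Q/A = 16.04/3.783 = 4.239 m/s

4.24 m/s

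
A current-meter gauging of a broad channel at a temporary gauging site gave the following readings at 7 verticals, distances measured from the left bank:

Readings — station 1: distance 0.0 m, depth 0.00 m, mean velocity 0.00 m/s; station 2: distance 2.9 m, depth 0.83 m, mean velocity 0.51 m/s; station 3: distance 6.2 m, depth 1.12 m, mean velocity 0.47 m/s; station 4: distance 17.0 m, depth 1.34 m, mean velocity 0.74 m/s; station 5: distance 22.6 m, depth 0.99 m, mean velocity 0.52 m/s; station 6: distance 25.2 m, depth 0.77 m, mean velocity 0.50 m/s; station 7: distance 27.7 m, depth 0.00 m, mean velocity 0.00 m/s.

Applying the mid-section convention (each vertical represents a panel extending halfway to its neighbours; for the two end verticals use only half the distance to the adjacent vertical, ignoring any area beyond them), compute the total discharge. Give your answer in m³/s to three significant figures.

w_2 = (6.2 − 0.0)/2 = 3.1 m; q_2 = 0.51 × 0.83 × 3.1 = 1.312 m³/s
w_3 = (17.0 − 2.9)/2 = 7.05 m; q_3 = 0.47 × 1.12 × 7.05 = 3.711 m³/s
w_4 = (22.6 − 6.2)/2 = 8.2 m; q_4 = 0.74 × 1.34 × 8.2 = 8.131 m³/s
w_5 = (25.2 − 17.0)/2 = 4.1 m; q_5 = 0.52 × 0.99 × 4.1 = 2.111 m³/s
w_6 = (27.7 − 22.6)/2 = 2.55 m; q_6 = 0.50 × 0.77 × 2.55 = 0.9818 m³/s
Stations 1, 7 contribute zero (depth or velocity is 0).
Q = Σ qᵢ = 16.25 m³/s

16.2 m³/s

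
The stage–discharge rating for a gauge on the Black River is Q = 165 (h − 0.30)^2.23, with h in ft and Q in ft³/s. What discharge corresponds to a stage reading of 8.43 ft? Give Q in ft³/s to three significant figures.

Q = 165 × (8.43 − 0.30)^2.23 = 165 × 8.13^2.23 = 17660 ft³/s

17700 ft³/s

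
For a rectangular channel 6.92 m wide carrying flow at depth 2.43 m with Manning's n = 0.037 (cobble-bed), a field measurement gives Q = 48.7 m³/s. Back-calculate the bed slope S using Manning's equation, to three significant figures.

A = b·y = 6.92 × 2.43 = 16.82 m²
P = b + 2y = 6.92 + 2×2.43 = 11.78 m
R = A/P = 16.82/11.78 = 1.427 m
S = (Q·n / (1·A·R^(2/3)))² = (48.7×0.037 / (1×16.82×1.268))² = 0.007144

0.00714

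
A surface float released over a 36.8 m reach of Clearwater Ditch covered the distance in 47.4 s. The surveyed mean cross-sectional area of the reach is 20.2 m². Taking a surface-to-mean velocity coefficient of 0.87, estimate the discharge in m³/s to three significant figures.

v_surface = L / t̄ = 36.8 / 47.4 = 0.7764 m/s
v_mean = 0.87 × 0.7764 = 0.6754 m/s
Q = A × v_mean = 20.2 × 0.6754 = 13.64 m³/s

13.6 m³/s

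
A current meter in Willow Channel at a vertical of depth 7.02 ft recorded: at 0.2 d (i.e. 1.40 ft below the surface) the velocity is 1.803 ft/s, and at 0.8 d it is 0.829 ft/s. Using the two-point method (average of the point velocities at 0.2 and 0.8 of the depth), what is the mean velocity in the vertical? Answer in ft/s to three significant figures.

v̄ = (1.803 + 0.829) / 2 = 1.316 ft/s

1.32 ft/s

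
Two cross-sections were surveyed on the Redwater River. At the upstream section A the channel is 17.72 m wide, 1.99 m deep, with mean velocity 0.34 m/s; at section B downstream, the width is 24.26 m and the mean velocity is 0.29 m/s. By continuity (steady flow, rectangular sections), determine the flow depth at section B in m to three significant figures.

1.70 m

Q = A₁V₁ = (17.72×1.99) × 0.34 = 11.99 m³/s
d₂ = Q/(b₂ V₂) = 11.99/(24.26×0.29) = 1.704 m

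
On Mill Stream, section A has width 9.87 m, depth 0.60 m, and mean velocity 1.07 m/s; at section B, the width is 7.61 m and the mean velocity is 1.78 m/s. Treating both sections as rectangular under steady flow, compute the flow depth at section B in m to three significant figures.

0.468 m

Q = A₁V₁ = (9.87×0.60) × 1.07 = 6.337 m³/s
d₂ = Q/(b₂ V₂) = 6.337/(7.61×1.78) = 0.4678 m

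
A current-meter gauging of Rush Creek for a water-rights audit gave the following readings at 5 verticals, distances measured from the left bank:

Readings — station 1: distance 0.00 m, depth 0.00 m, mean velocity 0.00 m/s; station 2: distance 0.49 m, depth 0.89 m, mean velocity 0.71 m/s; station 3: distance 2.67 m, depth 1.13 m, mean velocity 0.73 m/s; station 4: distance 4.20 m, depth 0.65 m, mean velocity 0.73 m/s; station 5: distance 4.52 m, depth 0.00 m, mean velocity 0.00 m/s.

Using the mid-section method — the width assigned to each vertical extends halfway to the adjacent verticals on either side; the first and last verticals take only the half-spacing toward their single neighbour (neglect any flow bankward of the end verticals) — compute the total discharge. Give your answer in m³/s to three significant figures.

w_2 = (2.67 − 0.00)/2 = 1.335 m; q_2 = 0.71 × 0.89 × 1.335 = 0.8436 m³/s
w_3 = (4.20 − 0.49)/2 = 1.855 m; q_3 = 0.73 × 1.13 × 1.855 = 1.530 m³/s
w_4 = (4.52 − 2.67)/2 = 0.925 m; q_4 = 0.73 × 0.65 × 0.925 = 0.4389 m³/s
Stations 1, 5 contribute zero (depth or velocity is 0).
Q = Σ qᵢ = 2.813 m³/s

2.81 m³/s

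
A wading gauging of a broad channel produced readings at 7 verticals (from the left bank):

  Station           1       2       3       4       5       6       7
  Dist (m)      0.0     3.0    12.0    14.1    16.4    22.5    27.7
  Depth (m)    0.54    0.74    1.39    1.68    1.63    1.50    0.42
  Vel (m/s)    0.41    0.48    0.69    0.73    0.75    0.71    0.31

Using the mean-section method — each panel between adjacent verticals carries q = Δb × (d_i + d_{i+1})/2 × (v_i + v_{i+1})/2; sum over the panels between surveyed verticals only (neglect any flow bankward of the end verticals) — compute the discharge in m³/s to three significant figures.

21.1 m³/s

Panel 1-2: Δb = 3 m, d̄ = (0.54+0.74)/2 = 0.64, v̄ = (0.41+0.48)/2 = 0.445 → q = 3×0.64×0.445 = 0.8544 m³/s
Panel 2-3: Δb = 9 m, d̄ = (0.74+1.39)/2 = 1.065, v̄ = (0.48+0.69)/2 = 0.585 → q = 9×1.065×0.585 = 5.607 m³/s
Panel 3-4: Δb = 2.1 m, d̄ = (1.39+1.68)/2 = 1.535, v̄ = (0.69+0.73)/2 = 0.71 → q = 2.1×1.535×0.71 = 2.289 m³/s
Panel 4-5: Δb = 2.3 m, d̄ = (1.68+1.63)/2 = 1.655, v̄ = (0.73+0.75)/2 = 0.74 → q = 2.3×1.655×0.74 = 2.817 m³/s
Panel 5-6: Δb = 6.1 m, d̄ = (1.63+1.50)/2 = 1.565, v̄ = (0.75+0.71)/2 = 0.73 → q = 6.1×1.565×0.73 = 6.969 m³/s
Panel 6-7: Δb = 5.2 m, d̄ = (1.50+0.42)/2 = 0.96, v̄ = (0.71+0.31)/2 = 0.51 → q = 5.2×0.96×0.51 = 2.546 m³/s
Q = Σ q = 21.08 m³/s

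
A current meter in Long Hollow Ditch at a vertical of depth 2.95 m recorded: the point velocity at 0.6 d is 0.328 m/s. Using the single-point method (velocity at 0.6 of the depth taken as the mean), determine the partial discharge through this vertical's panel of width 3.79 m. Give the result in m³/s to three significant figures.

v̄ = v₀.₆ = 0.328 m/s
q = v̄ × d × w = 0.3280 × 2.95 × 3.79 = 3.667 m³/s

3.67 m³/s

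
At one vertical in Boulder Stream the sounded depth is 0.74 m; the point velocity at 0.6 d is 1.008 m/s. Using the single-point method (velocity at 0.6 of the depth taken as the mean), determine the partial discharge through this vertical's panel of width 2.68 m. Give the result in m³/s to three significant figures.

2.00 m³/s

v̄ = v₀.₆ = 1.008 m/s
q = v̄ × d × w = 1.008 × 0.74 × 2.68 = 1.999 m³/s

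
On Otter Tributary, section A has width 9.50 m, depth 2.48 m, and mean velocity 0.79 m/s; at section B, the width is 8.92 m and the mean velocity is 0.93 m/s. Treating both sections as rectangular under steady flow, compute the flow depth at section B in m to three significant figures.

Q = A₁V₁ = (9.50×2.48) × 0.79 = 18.61 m³/s
d₂ = Q/(b₂ V₂) = 18.61/(8.92×0.93) = 2.244 m

2.24 m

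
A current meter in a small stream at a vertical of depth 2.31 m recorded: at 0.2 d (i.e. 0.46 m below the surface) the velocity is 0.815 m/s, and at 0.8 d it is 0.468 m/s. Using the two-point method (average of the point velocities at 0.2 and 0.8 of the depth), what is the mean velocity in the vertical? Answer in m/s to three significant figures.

v̄ = (0.815 + 0.468) / 2 = 0.6415 m/s

0.642 m/s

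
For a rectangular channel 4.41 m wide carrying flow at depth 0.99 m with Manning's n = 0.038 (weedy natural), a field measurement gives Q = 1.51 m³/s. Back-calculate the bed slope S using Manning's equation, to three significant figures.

0.000287

A = b·y = 4.41 × 0.99 = 4.366 m²
P = b + 2y = 4.41 + 2×0.99 = 6.390 m
R = A/P = 4.366/6.390 = 0.6832 m
S = (Q·n / (1·A·R^(2/3)))² = (1.51×0.038 / (1×4.366×0.7757))² = 0.0002870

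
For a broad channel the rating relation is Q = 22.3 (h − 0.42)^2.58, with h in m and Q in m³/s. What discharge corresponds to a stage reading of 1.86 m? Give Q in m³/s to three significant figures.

Q = 22.3 × (1.86 − 0.42)^2.58 = 22.3 × 1.44^2.58 = 57.13 m³/s

57.1 m³/s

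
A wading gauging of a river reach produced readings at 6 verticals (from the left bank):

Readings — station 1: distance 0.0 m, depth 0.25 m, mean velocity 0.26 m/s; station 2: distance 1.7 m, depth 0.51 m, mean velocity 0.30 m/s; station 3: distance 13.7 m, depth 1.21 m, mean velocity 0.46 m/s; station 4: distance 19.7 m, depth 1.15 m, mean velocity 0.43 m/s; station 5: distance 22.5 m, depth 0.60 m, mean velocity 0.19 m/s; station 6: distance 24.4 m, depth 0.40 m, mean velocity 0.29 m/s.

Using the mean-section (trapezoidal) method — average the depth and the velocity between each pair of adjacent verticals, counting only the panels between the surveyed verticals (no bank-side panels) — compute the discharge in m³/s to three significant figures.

Panel 1-2: Δb = 1.7 m, d̄ = (0.25+0.51)/2 = 0.38, v̄ = (0.26+0.30)/2 = 0.28 → q = 1.7×0.38×0.28 = 0.1809 m³/s
Panel 2-3: Δb = 12 m, d̄ = (0.51+1.21)/2 = 0.86, v̄ = (0.30+0.46)/2 = 0.38 → q = 12×0.86×0.38 = 3.922 m³/s
Panel 3-4: Δb = 6 m, d̄ = (1.21+1.15)/2 = 1.18, v̄ = (0.46+0.43)/2 = 0.445 → q = 6×1.18×0.445 = 3.151 m³/s
Panel 4-5: Δb = 2.8 m, d̄ = (1.15+0.60)/2 = 0.875, v̄ = (0.43+0.19)/2 = 0.31 → q = 2.8×0.875×0.31 = 0.7595 m³/s
Panel 5-6: Δb = 1.9 m, d̄ = (0.60+0.40)/2 = 0.5, v̄ = (0.19+0.29)/2 = 0.24 → q = 1.9×0.5×0.24 = 0.2280 m³/s
Q = Σ q = 8.241 m³/s

8.24 m³/s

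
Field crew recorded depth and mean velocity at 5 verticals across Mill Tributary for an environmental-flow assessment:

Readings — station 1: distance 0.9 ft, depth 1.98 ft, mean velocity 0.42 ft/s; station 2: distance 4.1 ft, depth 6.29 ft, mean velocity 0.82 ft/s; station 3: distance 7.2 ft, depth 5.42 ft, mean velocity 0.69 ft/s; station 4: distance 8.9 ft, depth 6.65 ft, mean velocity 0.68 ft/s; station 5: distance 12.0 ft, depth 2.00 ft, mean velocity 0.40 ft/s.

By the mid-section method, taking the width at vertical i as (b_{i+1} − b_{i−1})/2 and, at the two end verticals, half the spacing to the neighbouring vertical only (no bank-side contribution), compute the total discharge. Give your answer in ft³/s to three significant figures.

38.6 ft³/s

w_1 = (4.1 − 0.9)/2 = 1.6 ft; q_1 = 0.42 × 1.98 × 1.6 = 1.331 ft³/s
w_2 = (7.2 − 0.9)/2 = 3.15 ft; q_2 = 0.82 × 6.29 × 3.15 = 16.25 ft³/s
w_3 = (8.9 − 4.1)/2 = 2.4 ft; q_3 = 0.69 × 5.42 × 2.4 = 8.976 ft³/s
w_4 = (12.0 − 7.2)/2 = 2.4 ft; q_4 = 0.68 × 6.65 × 2.4 = 10.85 ft³/s
w_5 = (12.0 − 8.9)/2 = 1.55 ft; q_5 = 0.40 × 2.00 × 1.55 = 1.240 ft³/s
Q = Σ qᵢ = 38.65 ft³/s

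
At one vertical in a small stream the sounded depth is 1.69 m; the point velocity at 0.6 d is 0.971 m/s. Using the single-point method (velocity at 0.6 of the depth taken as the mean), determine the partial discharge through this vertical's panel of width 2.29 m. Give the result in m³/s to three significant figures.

3.76 m³/s

v̄ = v₀.₆ = 0.971 m/s
q = v̄ × d × w = 0.9710 × 1.69 × 2.29 = 3.758 m³/s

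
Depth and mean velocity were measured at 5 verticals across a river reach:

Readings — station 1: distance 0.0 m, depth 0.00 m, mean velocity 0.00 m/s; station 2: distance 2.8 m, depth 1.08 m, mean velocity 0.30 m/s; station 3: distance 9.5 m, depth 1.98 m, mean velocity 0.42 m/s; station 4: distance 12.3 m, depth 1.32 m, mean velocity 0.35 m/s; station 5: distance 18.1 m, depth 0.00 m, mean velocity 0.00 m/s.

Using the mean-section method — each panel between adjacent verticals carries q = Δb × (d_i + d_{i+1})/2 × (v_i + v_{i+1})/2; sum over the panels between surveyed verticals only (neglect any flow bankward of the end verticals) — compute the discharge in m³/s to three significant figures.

6.37 m³/s

Panel 1-2: Δb = 2.8 m, d̄ = (0.00+1.08)/2 = 0.54, v̄ = (0.00+0.30)/2 = 0.15 → q = 2.8×0.54×0.15 = 0.2268 m³/s
Panel 2-3: Δb = 6.7 m, d̄ = (1.08+1.98)/2 = 1.53, v̄ = (0.30+0.42)/2 = 0.36 → q = 6.7×1.53×0.36 = 3.690 m³/s
Panel 3-4: Δb = 2.8 m, d̄ = (1.98+1.32)/2 = 1.65, v̄ = (0.42+0.35)/2 = 0.385 → q = 2.8×1.65×0.385 = 1.779 m³/s
Panel 4-5: Δb = 5.8 m, d̄ = (1.32+0.00)/2 = 0.66, v̄ = (0.35+0.00)/2 = 0.175 → q = 5.8×0.66×0.175 = 0.6699 m³/s
Q = Σ q = 6.366 m³/s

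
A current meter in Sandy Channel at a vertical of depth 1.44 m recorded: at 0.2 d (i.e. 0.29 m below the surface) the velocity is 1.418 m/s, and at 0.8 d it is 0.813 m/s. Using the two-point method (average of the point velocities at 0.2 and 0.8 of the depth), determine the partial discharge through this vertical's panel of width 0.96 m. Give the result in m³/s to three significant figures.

1.54 m³/s

v̄ = (1.418 + 0.813) / 2 = 1.116 m/s
q = v̄ × d × w = 1.116 × 1.44 × 0.96 = 1.542 m³/s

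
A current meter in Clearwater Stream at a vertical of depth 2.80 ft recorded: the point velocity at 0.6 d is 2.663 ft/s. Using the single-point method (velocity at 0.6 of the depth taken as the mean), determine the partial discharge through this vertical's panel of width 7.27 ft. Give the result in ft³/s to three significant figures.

v̄ = v₀.₆ = 2.663 ft/s
q = v̄ × d × w = 2.663 × 2.80 × 7.27 = 54.21 ft³/s

54.2 ft³/s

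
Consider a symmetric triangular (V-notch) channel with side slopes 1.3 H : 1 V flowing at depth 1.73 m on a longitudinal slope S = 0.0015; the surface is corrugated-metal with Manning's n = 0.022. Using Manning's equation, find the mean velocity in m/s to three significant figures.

1.37 m/s

A = z·y² = 1.3×1.73² = 3.891 m²
P = 2y√(1+z²) = 2×1.73×√(1+1.3²) = 5.675 m
R = A/P = 3.891/5.675 = 0.6856 m
Q = (1/n)·A·R^(2/3)·S^(1/2) = (1/0.022) × 3.891 × 0.6856^(2/3) × 0.0015^(1/2) = 5.326 m³/s
V = Q/A = 5.326/3.891 = 1.369 m/s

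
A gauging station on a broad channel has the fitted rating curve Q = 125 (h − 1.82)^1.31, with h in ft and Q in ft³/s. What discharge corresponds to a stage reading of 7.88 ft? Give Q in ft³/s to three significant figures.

Q = 125 × (7.88 − 1.82)^1.31 = 125 × 6.06^1.31 = 1324 ft³/s

1320 ft³/s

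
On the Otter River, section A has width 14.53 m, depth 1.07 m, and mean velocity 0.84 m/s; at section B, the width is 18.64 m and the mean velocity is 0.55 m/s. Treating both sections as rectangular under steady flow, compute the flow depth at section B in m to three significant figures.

Q = A₁V₁ = (14.53×1.07) × 0.84 = 13.06 m³/s
d₂ = Q/(b₂ V₂) = 13.06/(18.64×0.55) = 1.274 m

1.27 m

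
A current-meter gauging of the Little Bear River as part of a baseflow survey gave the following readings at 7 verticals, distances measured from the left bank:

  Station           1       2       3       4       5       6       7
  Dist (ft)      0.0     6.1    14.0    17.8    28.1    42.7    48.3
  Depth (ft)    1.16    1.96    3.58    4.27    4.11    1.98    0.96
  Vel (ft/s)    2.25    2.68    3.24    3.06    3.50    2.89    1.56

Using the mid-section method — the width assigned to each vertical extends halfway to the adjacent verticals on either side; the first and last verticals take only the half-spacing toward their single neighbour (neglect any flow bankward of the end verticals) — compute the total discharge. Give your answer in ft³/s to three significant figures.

446 ft³/s

w_1 = (6.1 − 0.0)/2 = 3.05 ft; q_1 = 2.25 × 1.16 × 3.05 = 7.961 ft³/s
w_2 = (14.0 − 0.0)/2 = 7 ft; q_2 = 2.68 × 1.96 × 7 = 36.77 ft³/s
w_3 = (17.8 − 6.1)/2 = 5.85 ft; q_3 = 3.24 × 3.58 × 5.85 = 67.86 ft³/s
w_4 = (28.1 − 14.0)/2 = 7.05 ft; q_4 = 3.06 × 4.27 × 7.05 = 92.12 ft³/s
w_5 = (42.7 − 17.8)/2 = 12.45 ft; q_5 = 3.50 × 4.11 × 12.45 = 179.1 ft³/s
w_6 = (48.3 − 28.1)/2 = 10.1 ft; q_6 = 2.89 × 1.98 × 10.1 = 57.79 ft³/s
w_7 = (48.3 − 42.7)/2 = 2.8 ft; q_7 = 1.56 × 0.96 × 2.8 = 4.193 ft³/s
Q = Σ qᵢ = 445.8 ft³/s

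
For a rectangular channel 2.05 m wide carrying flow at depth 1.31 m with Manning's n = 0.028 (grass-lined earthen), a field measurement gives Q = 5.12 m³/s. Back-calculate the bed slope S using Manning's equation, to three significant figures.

0.00596

A = b·y = 2.05 × 1.31 = 2.686 m²
P = b + 2y = 2.05 + 2×1.31 = 4.670 m
R = A/P = 2.686/4.670 = 0.5751 m
S = (Q·n / (1·A·R^(2/3)))² = (5.12×0.028 / (1×2.686×0.6915))² = 0.005959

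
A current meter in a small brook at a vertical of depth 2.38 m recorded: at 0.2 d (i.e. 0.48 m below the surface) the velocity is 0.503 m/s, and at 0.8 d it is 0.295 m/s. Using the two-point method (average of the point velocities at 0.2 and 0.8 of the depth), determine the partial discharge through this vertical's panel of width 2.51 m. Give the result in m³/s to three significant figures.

2.38 m³/s

v̄ = (0.503 + 0.295) / 2 = 0.3990 m/s
q = v̄ × d × w = 0.3990 × 2.38 × 2.51 = 2.384 m³/s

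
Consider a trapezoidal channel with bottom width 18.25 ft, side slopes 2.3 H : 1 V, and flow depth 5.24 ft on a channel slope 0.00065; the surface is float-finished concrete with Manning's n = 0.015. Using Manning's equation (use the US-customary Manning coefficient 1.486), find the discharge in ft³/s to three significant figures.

936 ft³/s

A = (b + z·y)·y = (18.25 + 2.3×5.24)×5.24 = 158.8 ft²
P = b + 2y√(1+z²) = 18.25 + 2×5.24×√(1+2.3²) = 44.53 ft
R = A/P = 158.8/44.53 = 3.565 ft
Q = (1.486/n)·A·R^(2/3)·S^(1/2) = (1.486/0.015) × 158.8 × 3.565^(2/3) × 0.00065^(1/2) = 936.0 ft³/s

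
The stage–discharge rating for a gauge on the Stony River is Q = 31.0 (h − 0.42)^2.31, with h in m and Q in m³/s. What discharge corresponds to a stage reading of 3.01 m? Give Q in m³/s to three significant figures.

279 m³/s

Q = 31.0 × (3.01 − 0.42)^2.31 = 31.0 × 2.59^2.31 = 279.3 m³/s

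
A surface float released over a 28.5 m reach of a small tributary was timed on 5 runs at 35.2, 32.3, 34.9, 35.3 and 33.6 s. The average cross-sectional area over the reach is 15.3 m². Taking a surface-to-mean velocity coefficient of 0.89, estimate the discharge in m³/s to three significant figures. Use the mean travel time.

11.3 m³/s

t̄ = (35.2 + 32.3 + 34.9 + 35.3 + 33.6) / 5 = 34.26 s
v_surface = L / t̄ = 28.5 / 34.26 = 0.8319 m/s
v_mean = 0.89 × 0.8319 = 0.7404 m/s
Q = A × v_mean = 15.3 × 0.7404 = 11.33 m³/s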